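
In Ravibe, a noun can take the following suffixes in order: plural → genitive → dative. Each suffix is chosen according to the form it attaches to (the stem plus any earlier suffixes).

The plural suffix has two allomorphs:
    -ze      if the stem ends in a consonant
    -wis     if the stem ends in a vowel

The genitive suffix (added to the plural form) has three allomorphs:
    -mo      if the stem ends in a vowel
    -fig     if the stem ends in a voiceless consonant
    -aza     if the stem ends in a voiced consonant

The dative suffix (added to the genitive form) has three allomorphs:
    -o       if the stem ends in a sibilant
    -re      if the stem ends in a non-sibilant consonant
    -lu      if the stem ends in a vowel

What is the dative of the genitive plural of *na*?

The final sound of *na* is /a/, which is a vowel, so the plural suffix is -wis, giving *nawis*.
The final sound of the plural form *nawis* is /s/, which is a voiceless consonant, so the genitive suffix is -fig, giving *nawisfig*.
The genitive form *nawisfig*: final sound = /g/, a non-sibilant consonant → -re → *nawisfigre*.

nawisfigre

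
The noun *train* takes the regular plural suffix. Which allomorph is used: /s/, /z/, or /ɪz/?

/z/

The stem *train* ends in a voiced non-sibilant sound.
The plural suffix surfaces as /ɪz/ after sibilants, /s/ after other voiceless consonants, and /z/ after other voiced sounds.
So the plural -s on *train* is pronounced /z/.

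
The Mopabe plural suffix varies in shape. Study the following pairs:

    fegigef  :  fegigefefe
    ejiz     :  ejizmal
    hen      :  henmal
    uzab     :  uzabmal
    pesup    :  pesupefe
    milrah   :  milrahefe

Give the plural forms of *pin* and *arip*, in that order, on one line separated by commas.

The pattern is voicing of the final consonant: -efe when the stem ends in a voiceless consonant (*fegigef*, *pesup*, *milrah*); -mal when the stem ends in a voiced consonant (*ejiz*, *hen*, *uzab*).
Since the final consonant of *pin* is /n/ (voiced), it takes -mal, giving *pinmal*.
The final consonant of *arip* is /p/, which is voiceless, so the suffix is -efe, giving *aripefe*.

pinmal, aripefe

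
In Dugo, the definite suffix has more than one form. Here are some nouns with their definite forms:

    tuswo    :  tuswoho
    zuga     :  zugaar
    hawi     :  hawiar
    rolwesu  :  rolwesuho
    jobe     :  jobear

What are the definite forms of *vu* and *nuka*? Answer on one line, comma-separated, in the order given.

vuho, nukaar

Looking at the last vowel of each stem: -ho when the last vowel of the stem is a rounded vowel (*tuswo*, *rolwesu*); -ar when the last vowel of the stem is an unrounded vowel (*zuga*, *hawi*, *jobe*).
*vu* — last vowel /u/ (a rounded vowel) → -ho → *vuho*.
Since the last vowel of *nuka* is /a/ (an unrounded vowel), it takes -ar, giving *nukaar*.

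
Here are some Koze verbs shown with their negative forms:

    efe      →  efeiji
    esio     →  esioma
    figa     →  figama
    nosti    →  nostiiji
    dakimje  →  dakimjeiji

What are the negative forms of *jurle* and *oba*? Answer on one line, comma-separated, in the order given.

jurleiji, obama

The pattern is front/back vowel harmony: -iji when the last vowel of the stem is a front vowel (*efe*, *nosti*, *dakimje*); -ma when the last vowel of the stem is a back vowel (*esio*, *figa*).
Since the last vowel of *jurle* is /e/ (a front vowel), it takes -iji, giving *jurleiji*.
*oba* — last vowel /a/ (a back vowel) → -ma → *obama*.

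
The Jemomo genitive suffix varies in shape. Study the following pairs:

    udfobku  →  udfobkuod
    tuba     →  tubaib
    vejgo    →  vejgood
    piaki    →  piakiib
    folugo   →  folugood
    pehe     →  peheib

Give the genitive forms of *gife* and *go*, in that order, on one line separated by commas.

gifeib, good

The suffix is conditioned by the last vowel: -od when the last vowel of the stem is a rounded vowel (*udfobku*, *vejgo*, *folugo*); -ib when the last vowel of the stem is an unrounded vowel (*tuba*, *piaki*, *pehe*).
*gife*: last vowel = /e/, an unrounded vowel → -ib → *gifeib*.
*go*: last vowel = /o/, a rounded vowel → -od → *good*.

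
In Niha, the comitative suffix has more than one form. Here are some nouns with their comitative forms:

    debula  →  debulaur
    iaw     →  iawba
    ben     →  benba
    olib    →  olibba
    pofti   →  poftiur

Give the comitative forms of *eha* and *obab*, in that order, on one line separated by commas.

ehaur, obabba

Looking at the final sound of each stem: -ba when the stem ends in a consonant (*iaw*, *ben*, *olib*); -ur when the stem ends in a vowel (*debula*, *pofti*).
The final sound of *eha* is /a/, which is a vowel, so the suffix is -ur, giving *ehaur*.
The final sound of *obab* is /b/, which is a consonant, so the suffix is -ba, giving *obabba*.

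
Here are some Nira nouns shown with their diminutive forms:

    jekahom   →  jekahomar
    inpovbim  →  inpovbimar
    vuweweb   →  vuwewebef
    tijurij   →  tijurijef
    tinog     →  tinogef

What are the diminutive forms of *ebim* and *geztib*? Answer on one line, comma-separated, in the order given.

ebimar, geztibef

Looking at the final consonant of each stem: -ar when the stem ends in a nasal (*jekahom*, *inpovbim*); -ef when the stem ends in a non-nasal consonant (*vuweweb*, *tijurij*, *tinog*).
Since the final consonant of *ebim* is /m/ (a nasal), it takes -ar, giving *ebimar*.
The final consonant of *geztib* is /b/, which is non-nasal, so the suffix is -ef, giving *geztibef*.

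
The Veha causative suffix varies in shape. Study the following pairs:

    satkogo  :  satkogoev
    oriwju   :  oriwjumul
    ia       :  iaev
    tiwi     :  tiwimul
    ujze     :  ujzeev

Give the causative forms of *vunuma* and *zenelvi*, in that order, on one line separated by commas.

vunumaev, zenelvimul

The suffix is conditioned by the last vowel: -mul when the last vowel of the stem is a high vowel (*oriwju*, *tiwi*); -ev when the last vowel of the stem is a non-high vowel (*satkogo*, *ia*, *ujze*).
*vunuma*: last vowel = /a/, a non-high vowel → -ev → *vunumaev*.
*zenelvi* — last vowel /i/ (a high vowel) → -mul → *zenelvimul*.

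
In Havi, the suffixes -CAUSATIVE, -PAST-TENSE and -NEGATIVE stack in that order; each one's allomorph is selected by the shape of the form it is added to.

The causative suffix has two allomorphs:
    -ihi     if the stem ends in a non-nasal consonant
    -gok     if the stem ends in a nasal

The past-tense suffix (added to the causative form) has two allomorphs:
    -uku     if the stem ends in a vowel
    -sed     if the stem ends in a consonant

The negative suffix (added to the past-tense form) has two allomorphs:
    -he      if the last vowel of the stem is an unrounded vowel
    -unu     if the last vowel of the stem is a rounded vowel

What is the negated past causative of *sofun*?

sofungoksedhe

Since the final consonant of *sofun* is /n/ (a nasal), it takes -gok, giving *sofungok*.
Since the final sound of the causative form *sofungok* is /k/ (a consonant), it takes -sed, giving *sofungoksed*.
Since the last vowel of the past-tense form *sofungoksed* is /e/ (an unrounded vowel), it takes -he, giving *sofungoksedhe*.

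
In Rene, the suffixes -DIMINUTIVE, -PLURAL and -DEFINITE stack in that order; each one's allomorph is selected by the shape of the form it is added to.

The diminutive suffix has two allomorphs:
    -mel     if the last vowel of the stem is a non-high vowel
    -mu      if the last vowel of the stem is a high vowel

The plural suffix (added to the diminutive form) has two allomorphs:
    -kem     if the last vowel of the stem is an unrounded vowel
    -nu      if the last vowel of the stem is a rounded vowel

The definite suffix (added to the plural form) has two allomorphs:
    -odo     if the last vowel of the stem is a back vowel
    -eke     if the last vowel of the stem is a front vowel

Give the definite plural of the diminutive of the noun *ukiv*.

The last vowel of *ukiv* is /i/, which is a high vowel, so the diminutive suffix is -mu, giving *ukivmu*.
Since the last vowel of the diminutive form *ukivmu* is /u/ (a rounded vowel), it takes -nu, giving *ukivmunu*.
The last vowel of the plural form *ukivmunu* is /u/, which is a back vowel, so the definite suffix is -odo, giving *ukivmunuodo*.

ukivmunuodo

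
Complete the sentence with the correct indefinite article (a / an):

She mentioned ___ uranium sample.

The indefinite article is chosen by the initial *sound* of the following word, not its spelling.
*uranium* begins with the sound /jʊ/ (u pronounced /jʊ/) — a consonant sound.
So the article is *a*: She mentioned a uranium sample.

a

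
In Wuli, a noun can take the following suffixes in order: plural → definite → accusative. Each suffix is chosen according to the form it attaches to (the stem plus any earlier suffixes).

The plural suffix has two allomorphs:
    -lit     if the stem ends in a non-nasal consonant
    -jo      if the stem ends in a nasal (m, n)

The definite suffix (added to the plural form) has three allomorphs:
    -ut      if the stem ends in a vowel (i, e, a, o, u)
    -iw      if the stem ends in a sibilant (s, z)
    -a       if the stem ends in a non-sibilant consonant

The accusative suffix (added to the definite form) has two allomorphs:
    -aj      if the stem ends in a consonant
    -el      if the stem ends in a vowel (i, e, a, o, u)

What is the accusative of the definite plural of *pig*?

piglitael

*pig* — final consonant /g/ (non-nasal) → -lit → *piglit*.
The plural form *piglit*: final sound = /t/, a non-sibilant consonant → -a → *piglita*.
The definite form *piglita* — final sound /a/ (a vowel) → -el → *piglitael*.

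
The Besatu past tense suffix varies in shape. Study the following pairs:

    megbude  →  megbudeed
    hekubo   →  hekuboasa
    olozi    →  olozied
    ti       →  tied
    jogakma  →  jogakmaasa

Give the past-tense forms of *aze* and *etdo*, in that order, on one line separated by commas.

azeed, etdoasa

The alternation tracks the last vowel of the stem — -ed when the last vowel of the stem is a front vowel (*megbude*, *olozi*, *ti*); -asa when the last vowel of the stem is a back vowel (*hekubo*, *jogakma*).
*aze*: last vowel = /e/, a front vowel → -ed → *azeed*.
The last vowel of *etdo* is /o/, which is a back vowel, so the suffix is -asa, giving *etdoasa*.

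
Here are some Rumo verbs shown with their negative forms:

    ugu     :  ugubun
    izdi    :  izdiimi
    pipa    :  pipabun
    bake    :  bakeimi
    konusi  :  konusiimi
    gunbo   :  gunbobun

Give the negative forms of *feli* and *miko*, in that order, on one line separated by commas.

feliimi, mikobun

Looking at the last vowel of each stem: -imi when the last vowel of the stem is a front vowel (*izdi*, *bake*, *konusi*); -bun when the last vowel of the stem is a back vowel (*ugu*, *pipa*, *gunbo*).
*feli* — last vowel /i/ (a front vowel) → -imi → *feliimi*.
Since the last vowel of *miko* is /o/ (a back vowel), it takes -bun, giving *mikobun*.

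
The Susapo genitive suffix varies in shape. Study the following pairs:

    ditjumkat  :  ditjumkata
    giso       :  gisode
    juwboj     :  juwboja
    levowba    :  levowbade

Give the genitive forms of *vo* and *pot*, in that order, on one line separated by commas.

Looking at the final sound of each stem: -a when the stem ends in a consonant (*ditjumkat*, *juwboj*); -de when the stem ends in a vowel (*giso*, *levowba*).
The final sound of *vo* is /o/, which is a vowel, so the suffix is -de, giving *vode*.
The final sound of *pot* is /t/, which is a consonant, so the suffix is -a, giving *pota*.

vode, pota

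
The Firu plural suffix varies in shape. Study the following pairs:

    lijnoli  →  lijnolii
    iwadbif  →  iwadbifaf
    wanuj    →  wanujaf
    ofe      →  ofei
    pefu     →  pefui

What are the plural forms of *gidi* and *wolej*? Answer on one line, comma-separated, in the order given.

The pattern is consonant vs. vowel: -af when the stem ends in a consonant (*iwadbif*, *wanuj*); -i when the stem ends in a vowel (*lijnoli*, *ofe*, *pefu*).
*gidi* — final sound /i/ (a vowel) → -i → *gidii*.
*wolej* — final sound /j/ (a consonant) → -af → *wolejaf*.

gidii, wolejaf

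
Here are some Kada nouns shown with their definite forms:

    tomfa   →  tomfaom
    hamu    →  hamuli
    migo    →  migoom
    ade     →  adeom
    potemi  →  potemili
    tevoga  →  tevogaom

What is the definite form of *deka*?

The pattern is height harmony: -li when the last vowel of the stem is a high vowel (*hamu*, *potemi*); -om when the last vowel of the stem is a non-high vowel (*tomfa*, *migo*, *ade*, *tevoga*).
Since the last vowel of *deka* is /a/ (a non-high vowel), it takes -om, giving *dekaom*.

dekaom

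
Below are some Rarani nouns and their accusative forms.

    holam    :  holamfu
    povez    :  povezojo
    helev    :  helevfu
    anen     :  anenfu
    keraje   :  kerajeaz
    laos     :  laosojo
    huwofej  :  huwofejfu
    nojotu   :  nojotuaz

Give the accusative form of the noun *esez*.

The suffix is conditioned by the final sound: -ojo when the stem ends in a sibilant (*povez*, *laos*); -fu when the stem ends in a non-sibilant consonant (*holam*, *helev*, *anen*, *huwofej*); -az when the stem ends in a vowel (*keraje*, *nojotu*).
*esez*: final sound = /z/, a sibilant → -ojo → *esezojo*.

esezojo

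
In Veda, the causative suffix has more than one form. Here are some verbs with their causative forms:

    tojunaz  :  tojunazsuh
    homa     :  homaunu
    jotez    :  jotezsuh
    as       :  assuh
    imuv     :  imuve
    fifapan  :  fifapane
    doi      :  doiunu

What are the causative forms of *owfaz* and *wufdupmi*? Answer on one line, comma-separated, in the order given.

owfazsuh, wufdupmiunu

The pattern is sibilance of the final sound: -suh when the stem ends in a sibilant (*tojunaz*, *jotez*, *as*); -e when the stem ends in a non-sibilant consonant (*imuv*, *fifapan*); -unu when the stem ends in a vowel (*homa*, *doi*).
Since the final sound of *owfaz* is /z/ (a sibilant), it takes -suh, giving *owfazsuh*.
*wufdupmi*: final sound = /i/, a vowel → -unu → *wufdupmiunu*.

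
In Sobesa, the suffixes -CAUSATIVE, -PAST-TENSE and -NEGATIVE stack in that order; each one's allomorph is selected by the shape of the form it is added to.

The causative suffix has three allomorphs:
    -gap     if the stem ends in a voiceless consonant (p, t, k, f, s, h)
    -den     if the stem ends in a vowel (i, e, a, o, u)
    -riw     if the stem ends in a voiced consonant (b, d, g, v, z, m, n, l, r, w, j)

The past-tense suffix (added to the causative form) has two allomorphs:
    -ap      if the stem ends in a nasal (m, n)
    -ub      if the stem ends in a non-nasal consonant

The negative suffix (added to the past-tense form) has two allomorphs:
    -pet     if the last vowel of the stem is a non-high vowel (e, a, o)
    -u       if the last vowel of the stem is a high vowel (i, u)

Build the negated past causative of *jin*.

jinriwubu

*jin* — final sound /n/ (a voiced consonant) → -riw → *jinriw*.
The final consonant of the causative form *jinriw* is /w/, which is non-nasal, so the past-tense suffix is -ub, giving *jinriwub*.
The past-tense form *jinriwub*: last vowel = /u/, a high vowel → -u → *jinriwubu*.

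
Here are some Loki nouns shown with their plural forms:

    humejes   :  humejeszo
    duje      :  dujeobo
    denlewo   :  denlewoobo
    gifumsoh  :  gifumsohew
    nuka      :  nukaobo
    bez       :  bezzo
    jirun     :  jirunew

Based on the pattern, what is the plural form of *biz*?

bizzo

The suffix is conditioned by the final sound: -zo when the stem ends in a sibilant (*humejes*, *bez*); -ew when the stem ends in a non-sibilant consonant (*gifumsoh*, *jirun*); -obo when the stem ends in a vowel (*duje*, *denlewo*, *nuka*).
*biz* — final sound /z/ (a sibilant) → -zo → *bizzo*.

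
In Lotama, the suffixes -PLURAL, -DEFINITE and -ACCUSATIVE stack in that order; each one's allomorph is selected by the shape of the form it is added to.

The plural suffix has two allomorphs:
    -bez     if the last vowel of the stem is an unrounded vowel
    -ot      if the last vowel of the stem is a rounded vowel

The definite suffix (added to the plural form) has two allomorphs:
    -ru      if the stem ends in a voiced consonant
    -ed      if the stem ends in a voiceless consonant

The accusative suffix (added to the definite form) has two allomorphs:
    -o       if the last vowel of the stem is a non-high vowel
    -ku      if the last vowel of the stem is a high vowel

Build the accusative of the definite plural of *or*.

orotedo

The last vowel of *or* is /o/, which is a rounded vowel, so the plural suffix is -ot, giving *orot*.
The final consonant of the plural form *orot* is /t/, which is voiceless, so the definite suffix is -ed, giving *oroted*.
The definite form *oroted* — last vowel /e/ (a non-high vowel) → -o → *orotedo*.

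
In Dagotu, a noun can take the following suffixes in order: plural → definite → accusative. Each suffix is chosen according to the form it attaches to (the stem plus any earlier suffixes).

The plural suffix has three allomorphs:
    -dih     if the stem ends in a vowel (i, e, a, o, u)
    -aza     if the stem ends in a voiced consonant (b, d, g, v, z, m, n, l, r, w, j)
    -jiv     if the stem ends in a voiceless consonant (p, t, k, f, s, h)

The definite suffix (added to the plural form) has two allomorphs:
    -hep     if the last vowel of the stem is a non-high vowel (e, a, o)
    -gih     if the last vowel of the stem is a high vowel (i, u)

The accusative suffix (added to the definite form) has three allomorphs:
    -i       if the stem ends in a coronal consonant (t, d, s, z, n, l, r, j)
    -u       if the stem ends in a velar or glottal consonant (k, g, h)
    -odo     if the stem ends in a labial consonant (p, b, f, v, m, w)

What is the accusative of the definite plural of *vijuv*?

*vijuv*: final sound = /v/, a voiced consonant → -aza → *vijuvaza*.
The plural form *vijuvaza* — last vowel /a/ (a non-high vowel) → -hep → *vijuvazahep*.
Since the final consonant of the definite form *vijuvazahep* is /p/ (labial), it takes -odo, giving *vijuvazahepodo*.

vijuvazahepodo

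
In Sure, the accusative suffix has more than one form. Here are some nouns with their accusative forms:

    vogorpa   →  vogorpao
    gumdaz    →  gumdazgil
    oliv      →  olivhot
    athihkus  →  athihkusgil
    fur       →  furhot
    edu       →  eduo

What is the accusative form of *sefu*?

sefuo

The suffix is conditioned by the final sound: -gil when the stem ends in a sibilant (*gumdaz*, *athihkus*); -hot when the stem ends in a non-sibilant consonant (*oliv*, *fur*); -o when the stem ends in a vowel (*vogorpa*, *edu*).
*sefu*: final sound = /u/, a vowel → -o → *sefuo*.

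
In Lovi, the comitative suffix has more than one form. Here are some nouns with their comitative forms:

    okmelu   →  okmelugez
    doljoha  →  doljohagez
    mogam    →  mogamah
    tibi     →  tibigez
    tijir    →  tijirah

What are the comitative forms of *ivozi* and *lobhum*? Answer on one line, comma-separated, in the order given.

ivozigez, lobhumah

The pattern is consonant vs. vowel: -ah when the stem ends in a consonant (*mogam*, *tijir*); -gez when the stem ends in a vowel (*okmelu*, *doljoha*, *tibi*).
Since the final sound of *ivozi* is /i/ (a vowel), it takes -gez, giving *ivozigez*.
*lobhum* — final sound /m/ (a consonant) → -ah → *lobhumah*.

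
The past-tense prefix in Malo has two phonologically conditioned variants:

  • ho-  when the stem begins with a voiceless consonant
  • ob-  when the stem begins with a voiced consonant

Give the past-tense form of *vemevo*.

*vemevo* — first consonant /v/ (voiced) → ob- → *obvemevo*.

obvemevo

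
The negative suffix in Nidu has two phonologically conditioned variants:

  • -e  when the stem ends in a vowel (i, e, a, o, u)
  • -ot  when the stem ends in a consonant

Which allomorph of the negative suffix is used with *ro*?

-e

*ro* — final sound /o/ (a vowel) → -e.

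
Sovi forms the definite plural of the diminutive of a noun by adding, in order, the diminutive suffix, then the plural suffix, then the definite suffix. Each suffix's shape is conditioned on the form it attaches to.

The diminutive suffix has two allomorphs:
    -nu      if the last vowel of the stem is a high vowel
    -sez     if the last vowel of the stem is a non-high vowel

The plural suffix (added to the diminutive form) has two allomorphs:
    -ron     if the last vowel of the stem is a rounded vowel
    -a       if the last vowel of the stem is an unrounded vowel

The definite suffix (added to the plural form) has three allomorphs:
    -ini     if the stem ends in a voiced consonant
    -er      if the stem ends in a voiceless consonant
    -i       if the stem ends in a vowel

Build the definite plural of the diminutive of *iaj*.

The last vowel of *iaj* is /a/, which is a non-high vowel, so the diminutive suffix is -sez, giving *iajsez*.
The diminutive form *iajsez*: last vowel = /e/, an unrounded vowel → -a → *iajseza*.
The plural form *iajseza* — final sound /a/ (a vowel) → -i → *iajsezai*.

iajsezai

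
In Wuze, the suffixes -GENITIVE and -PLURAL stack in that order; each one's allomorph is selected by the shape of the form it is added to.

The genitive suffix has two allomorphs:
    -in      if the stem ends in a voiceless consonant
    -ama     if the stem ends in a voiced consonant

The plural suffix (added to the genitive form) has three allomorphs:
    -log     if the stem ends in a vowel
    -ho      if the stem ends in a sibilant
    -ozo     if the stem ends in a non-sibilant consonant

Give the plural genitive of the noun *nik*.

The final consonant of *nik* is /k/, which is voiceless, so the genitive suffix is -in, giving *nikin*.
The genitive form *nikin*: final sound = /n/, a non-sibilant consonant → -ozo → *nikinozo*.

nikinozo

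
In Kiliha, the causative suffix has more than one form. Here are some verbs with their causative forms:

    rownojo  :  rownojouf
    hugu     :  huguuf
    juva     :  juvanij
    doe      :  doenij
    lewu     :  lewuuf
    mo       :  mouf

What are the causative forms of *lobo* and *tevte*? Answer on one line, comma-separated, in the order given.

The pattern is rounding harmony: -uf when the last vowel of the stem is a rounded vowel (*rownojo*, *hugu*, *lewu*, *mo*); -nij when the last vowel of the stem is an unrounded vowel (*juva*, *doe*).
The last vowel of *lobo* is /o/, which is a rounded vowel, so the suffix is -uf, giving *lobouf*.
*tevte* — last vowel /e/ (an unrounded vowel) → -nij → *tevtenij*.

lobouf, tevtenij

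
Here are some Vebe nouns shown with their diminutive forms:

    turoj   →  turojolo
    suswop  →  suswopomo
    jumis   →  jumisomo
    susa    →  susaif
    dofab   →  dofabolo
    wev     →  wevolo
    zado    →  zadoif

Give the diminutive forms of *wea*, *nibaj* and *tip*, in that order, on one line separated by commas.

weaif, nibajolo, tipomo

The alternation tracks the final sound of the stem — -omo when the stem ends in a voiceless consonant (*suswop*, *jumis*); -olo when the stem ends in a voiced consonant (*turoj*, *dofab*, *wev*); -if when the stem ends in a vowel (*susa*, *zado*).
The final sound of *wea* is /a/, which is a vowel, so the suffix is -if, giving *weaif*.
Since the final sound of *nibaj* is /j/ (a voiced consonant), it takes -olo, giving *nibajolo*.
The final sound of *tip* is /p/, which is a voiceless consonant, so the suffix is -omo, giving *tipomo*.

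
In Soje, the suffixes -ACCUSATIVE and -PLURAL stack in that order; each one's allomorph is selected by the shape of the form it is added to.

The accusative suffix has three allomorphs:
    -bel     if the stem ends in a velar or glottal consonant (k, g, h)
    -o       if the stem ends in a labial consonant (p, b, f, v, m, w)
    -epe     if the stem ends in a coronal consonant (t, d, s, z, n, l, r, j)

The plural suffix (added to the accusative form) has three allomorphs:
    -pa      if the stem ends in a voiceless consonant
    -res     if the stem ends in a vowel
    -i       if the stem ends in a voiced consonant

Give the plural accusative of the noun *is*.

Since the final consonant of *is* is /s/ (coronal), it takes -epe, giving *isepe*.
Since the final sound of the accusative form *isepe* is /e/ (a vowel), it takes -res, giving *iseperes*.

iseperes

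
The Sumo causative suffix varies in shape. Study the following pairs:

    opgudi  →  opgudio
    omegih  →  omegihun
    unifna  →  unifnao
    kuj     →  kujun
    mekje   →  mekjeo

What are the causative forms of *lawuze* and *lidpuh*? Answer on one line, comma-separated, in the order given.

The pattern is consonant vs. vowel: -un when the stem ends in a consonant (*omegih*, *kuj*); -o when the stem ends in a vowel (*opgudi*, *unifna*, *mekje*).
Since the final sound of *lawuze* is /e/ (a vowel), it takes -o, giving *lawuzeo*.
Since the final sound of *lidpuh* is /h/ (a consonant), it takes -un, giving *lidpuhun*.

lawuzeo, lidpuhun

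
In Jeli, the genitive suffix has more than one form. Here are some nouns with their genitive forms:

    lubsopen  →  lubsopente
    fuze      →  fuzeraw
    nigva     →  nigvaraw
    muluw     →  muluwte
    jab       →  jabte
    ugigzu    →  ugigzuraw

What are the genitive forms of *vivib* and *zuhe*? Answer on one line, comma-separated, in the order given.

vivibte, zuheraw

The suffix is conditioned by the final sound: -te when the stem ends in a consonant (*lubsopen*, *muluw*, *jab*); -raw when the stem ends in a vowel (*fuze*, *nigva*, *ugigzu*).
Since the final sound of *vivib* is /b/ (a consonant), it takes -te, giving *vivibte*.
*zuhe*: final sound = /e/, a vowel → -raw → *zuheraw*.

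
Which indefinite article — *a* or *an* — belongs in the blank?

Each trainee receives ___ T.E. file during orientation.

a

The indefinite article is chosen by the initial *sound* of the following word, not its spelling.
The initialism *T.E.* is read letter by letter; the first letter, T, is pronounced /tiː/, which begins with a consonant sound.
So the article is *a*: Each trainee receives a T.E. file during orientation.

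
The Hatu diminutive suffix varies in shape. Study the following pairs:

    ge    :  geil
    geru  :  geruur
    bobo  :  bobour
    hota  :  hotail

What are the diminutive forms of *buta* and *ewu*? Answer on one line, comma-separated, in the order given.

butail, ewuur

The suffix is conditioned by the last vowel: -ur when the last vowel of the stem is a rounded vowel (*geru*, *bobo*); -il when the last vowel of the stem is an unrounded vowel (*ge*, *hota*).
Since the last vowel of *buta* is /a/ (an unrounded vowel), it takes -il, giving *butail*.
Since the last vowel of *ewu* is /u/ (a rounded vowel), it takes -ur, giving *ewuur*.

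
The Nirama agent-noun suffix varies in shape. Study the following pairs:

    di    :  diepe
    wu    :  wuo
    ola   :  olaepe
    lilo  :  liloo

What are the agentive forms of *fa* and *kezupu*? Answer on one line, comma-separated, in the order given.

faepe, kezupuo

The suffix is conditioned by the last vowel: -o when the last vowel of the stem is a rounded vowel (*wu*, *lilo*); -epe when the last vowel of the stem is an unrounded vowel (*di*, *ola*).
The last vowel of *fa* is /a/, which is an unrounded vowel, so the suffix is -epe, giving *faepe*.
Since the last vowel of *kezupu* is /u/ (a rounded vowel), it takes -o, giving *kezupuo*.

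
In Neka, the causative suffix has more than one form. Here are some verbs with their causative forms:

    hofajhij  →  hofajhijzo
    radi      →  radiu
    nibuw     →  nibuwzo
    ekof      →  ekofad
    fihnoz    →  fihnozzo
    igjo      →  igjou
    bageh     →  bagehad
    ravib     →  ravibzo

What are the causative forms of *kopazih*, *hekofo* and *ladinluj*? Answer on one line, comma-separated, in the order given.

kopazihad, hekofou, ladinlujzo

The alternation tracks the final sound of the stem — -ad when the stem ends in a voiceless consonant (*ekof*, *bageh*); -zo when the stem ends in a voiced consonant (*hofajhij*, *nibuw*, *fihnoz*, *ravib*); -u when the stem ends in a vowel (*radi*, *igjo*).
*kopazih* — final sound /h/ (a voiceless consonant) → -ad → *kopazihad*.
*hekofo*: final sound = /o/, a vowel → -u → *hekofou*.
Since the final sound of *ladinluj* is /j/ (a voiced consonant), it takes -zo, giving *ladinlujzo*.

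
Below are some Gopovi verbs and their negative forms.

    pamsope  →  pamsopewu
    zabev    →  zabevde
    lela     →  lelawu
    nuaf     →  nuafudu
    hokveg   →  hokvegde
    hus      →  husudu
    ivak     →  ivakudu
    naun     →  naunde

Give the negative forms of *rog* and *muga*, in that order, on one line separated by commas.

rogde, mugawu

The pattern is voicing of the final sound: -udu when the stem ends in a voiceless consonant (*nuaf*, *hus*, *ivak*); -de when the stem ends in a voiced consonant (*zabev*, *hokveg*, *naun*); -wu when the stem ends in a vowel (*pamsope*, *lela*).
*rog* — final sound /g/ (a voiced consonant) → -de → *rogde*.
*muga*: final sound = /a/, a vowel → -wu → *mugawu*.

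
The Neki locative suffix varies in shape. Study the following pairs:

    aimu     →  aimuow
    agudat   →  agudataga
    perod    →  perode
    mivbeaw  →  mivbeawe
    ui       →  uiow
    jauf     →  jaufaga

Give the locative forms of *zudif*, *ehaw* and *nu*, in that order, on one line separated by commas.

The alternation tracks the final sound of the stem — -aga when the stem ends in a voiceless consonant (*agudat*, *jauf*); -e when the stem ends in a voiced consonant (*perod*, *mivbeaw*); -ow when the stem ends in a vowel (*aimu*, *ui*).
*zudif* — final sound /f/ (a voiceless consonant) → -aga → *zudifaga*.
*ehaw*: final sound = /w/, a voiced consonant → -e → *ehawe*.
The final sound of *nu* is /u/, which is a vowel, so the suffix is -ow, giving *nuow*.

zudifaga, ehawe, nuow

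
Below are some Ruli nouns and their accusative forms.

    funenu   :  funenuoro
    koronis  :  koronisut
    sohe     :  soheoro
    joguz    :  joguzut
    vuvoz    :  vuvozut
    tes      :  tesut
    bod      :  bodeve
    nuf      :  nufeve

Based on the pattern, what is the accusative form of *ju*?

The suffix is conditioned by the final sound: -ut when the stem ends in a sibilant (*koronis*, *joguz*, *vuvoz*, *tes*); -eve when the stem ends in a non-sibilant consonant (*bod*, *nuf*); -oro when the stem ends in a vowel (*funenu*, *sohe*).
The final sound of *ju* is /u/, which is a vowel, so the suffix is -oro, giving *juoro*.

juoro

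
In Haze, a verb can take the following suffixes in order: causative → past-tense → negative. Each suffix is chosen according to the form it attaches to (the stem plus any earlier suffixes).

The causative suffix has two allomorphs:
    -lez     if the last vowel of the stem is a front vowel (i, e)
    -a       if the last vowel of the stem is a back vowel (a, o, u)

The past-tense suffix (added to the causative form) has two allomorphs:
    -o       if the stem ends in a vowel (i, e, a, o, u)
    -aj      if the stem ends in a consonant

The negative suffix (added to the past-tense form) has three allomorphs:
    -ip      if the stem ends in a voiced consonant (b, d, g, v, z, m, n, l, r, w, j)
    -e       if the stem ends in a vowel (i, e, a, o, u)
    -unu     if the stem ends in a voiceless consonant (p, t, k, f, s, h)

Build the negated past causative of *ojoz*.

ojozaoe

*ojoz* — last vowel /o/ (a back vowel) → -a → *ojoza*.
The final sound of the causative form *ojoza* is /a/, which is a vowel, so the past-tense suffix is -o, giving *ojozao*.
Since the final sound of the past-tense form *ojozao* is /o/ (a vowel), it takes -e, giving *ojozaoe*.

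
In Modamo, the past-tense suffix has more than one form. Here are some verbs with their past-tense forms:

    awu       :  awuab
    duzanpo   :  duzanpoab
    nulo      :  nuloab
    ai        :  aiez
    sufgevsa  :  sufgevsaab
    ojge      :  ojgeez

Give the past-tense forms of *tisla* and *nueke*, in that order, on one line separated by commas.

The alternation tracks the last vowel of the stem — -ez when the last vowel of the stem is a front vowel (*ai*, *ojge*); -ab when the last vowel of the stem is a back vowel (*awu*, *duzanpo*, *nulo*, *sufgevsa*).
The last vowel of *tisla* is /a/, which is a back vowel, so the suffix is -ab, giving *tislaab*.
Since the last vowel of *nueke* is /e/ (a front vowel), it takes -ez, giving *nuekeez*.

tislaab, nuekeez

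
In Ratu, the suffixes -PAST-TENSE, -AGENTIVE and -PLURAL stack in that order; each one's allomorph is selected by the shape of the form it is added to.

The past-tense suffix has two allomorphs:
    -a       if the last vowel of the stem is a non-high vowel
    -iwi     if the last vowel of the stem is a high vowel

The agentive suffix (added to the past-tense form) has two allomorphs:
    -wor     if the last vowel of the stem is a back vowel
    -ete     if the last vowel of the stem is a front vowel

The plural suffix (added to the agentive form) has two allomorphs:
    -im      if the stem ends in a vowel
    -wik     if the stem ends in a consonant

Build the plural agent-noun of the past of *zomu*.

zomuiwieteim

*zomu* — last vowel /u/ (a high vowel) → -iwi → *zomuiwi*.
Since the last vowel of the past-tense form *zomuiwi* is /i/ (a front vowel), it takes -ete, giving *zomuiwiete*.
The final sound of the agentive form *zomuiwiete* is /e/, which is a vowel, so the plural suffix is -im, giving *zomuiwieteim*.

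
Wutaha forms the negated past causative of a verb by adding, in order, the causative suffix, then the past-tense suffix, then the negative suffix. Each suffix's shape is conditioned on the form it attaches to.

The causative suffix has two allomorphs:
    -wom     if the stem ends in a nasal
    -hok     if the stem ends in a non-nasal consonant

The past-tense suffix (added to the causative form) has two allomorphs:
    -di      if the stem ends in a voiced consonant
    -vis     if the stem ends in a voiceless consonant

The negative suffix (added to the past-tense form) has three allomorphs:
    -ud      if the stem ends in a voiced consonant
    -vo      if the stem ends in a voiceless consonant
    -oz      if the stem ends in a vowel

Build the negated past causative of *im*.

imwomdioz

The final consonant of *im* is /m/, which is a nasal, so the causative suffix is -wom, giving *imwom*.
The final consonant of the causative form *imwom* is /m/, which is voiced, so the past-tense suffix is -di, giving *imwomdi*.
The past-tense form *imwomdi*: final sound = /i/, a vowel → -oz → *imwomdioz*.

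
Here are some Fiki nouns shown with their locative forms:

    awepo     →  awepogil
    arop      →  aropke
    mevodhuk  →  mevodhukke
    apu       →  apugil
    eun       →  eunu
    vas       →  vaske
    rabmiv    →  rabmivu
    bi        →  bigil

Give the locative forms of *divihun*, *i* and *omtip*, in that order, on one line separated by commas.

The alternation tracks the final sound of the stem — -ke when the stem ends in a voiceless consonant (*arop*, *mevodhuk*, *vas*); -u when the stem ends in a voiced consonant (*eun*, *rabmiv*); -gil when the stem ends in a vowel (*awepo*, *apu*, *bi*).
*divihun* — final sound /n/ (a voiced consonant) → -u → *divihunu*.
The final sound of *i* is /i/, which is a vowel, so the suffix is -gil, giving *igil*.
The final sound of *omtip* is /p/, which is a voiceless consonant, so the suffix is -ke, giving *omtipke*.

divihunu, igil, omtipke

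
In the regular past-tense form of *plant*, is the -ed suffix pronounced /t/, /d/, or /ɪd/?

/ɪd/

The stem *plant* ends in /t/ or /d/.
The -ed suffix is realized as /ɪd/ after /t, d/; as /t/ after other voiceless consonants; and as /d/ after other voiced sounds.
So -ed on *plant* is pronounced /ɪd/.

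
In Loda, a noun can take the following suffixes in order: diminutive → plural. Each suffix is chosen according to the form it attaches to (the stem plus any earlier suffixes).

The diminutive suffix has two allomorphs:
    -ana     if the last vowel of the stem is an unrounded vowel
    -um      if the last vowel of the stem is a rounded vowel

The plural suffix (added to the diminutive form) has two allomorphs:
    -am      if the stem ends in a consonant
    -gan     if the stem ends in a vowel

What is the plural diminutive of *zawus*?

The last vowel of *zawus* is /u/, which is a rounded vowel, so the diminutive suffix is -um, giving *zawusum*.
Since the final sound of the diminutive form *zawusum* is /m/ (a consonant), it takes -am, giving *zawusumam*.

zawusumam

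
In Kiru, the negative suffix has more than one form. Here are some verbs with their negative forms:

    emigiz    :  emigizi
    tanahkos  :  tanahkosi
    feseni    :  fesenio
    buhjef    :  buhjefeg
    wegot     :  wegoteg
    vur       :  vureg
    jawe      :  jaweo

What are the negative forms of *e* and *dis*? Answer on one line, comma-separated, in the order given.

The suffix is conditioned by the final sound: -i when the stem ends in a sibilant (*emigiz*, *tanahkos*); -eg when the stem ends in a non-sibilant consonant (*buhjef*, *wegot*, *vur*); -o when the stem ends in a vowel (*feseni*, *jawe*).
*e* — final sound /e/ (a vowel) → -o → *eo*.
The final sound of *dis* is /s/, which is a sibilant, so the suffix is -i, giving *disi*.

eo, disi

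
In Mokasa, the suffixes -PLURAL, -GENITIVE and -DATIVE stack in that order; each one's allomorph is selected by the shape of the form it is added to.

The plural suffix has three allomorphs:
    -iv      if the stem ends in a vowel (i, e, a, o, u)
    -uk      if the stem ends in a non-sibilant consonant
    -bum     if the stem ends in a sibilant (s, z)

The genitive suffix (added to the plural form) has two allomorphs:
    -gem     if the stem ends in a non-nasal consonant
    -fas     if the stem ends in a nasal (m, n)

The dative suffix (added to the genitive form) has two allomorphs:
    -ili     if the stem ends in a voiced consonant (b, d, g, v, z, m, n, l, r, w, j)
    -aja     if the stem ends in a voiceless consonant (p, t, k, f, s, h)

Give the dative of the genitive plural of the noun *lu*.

The final sound of *lu* is /u/, which is a vowel, so the plural suffix is -iv, giving *luiv*.
The final consonant of the plural form *luiv* is /v/, which is non-nasal, so the genitive suffix is -gem, giving *luivgem*.
The final consonant of the genitive form *luivgem* is /m/, which is voiced, so the dative suffix is -ili, giving *luivgemili*.

luivgemili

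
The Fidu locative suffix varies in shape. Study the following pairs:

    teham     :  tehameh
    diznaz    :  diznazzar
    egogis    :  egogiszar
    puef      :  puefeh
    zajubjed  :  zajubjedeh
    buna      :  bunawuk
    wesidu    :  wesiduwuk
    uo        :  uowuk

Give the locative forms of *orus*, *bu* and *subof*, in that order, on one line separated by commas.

Looking at the final sound of each stem: -zar when the stem ends in a sibilant (*diznaz*, *egogis*); -eh when the stem ends in a non-sibilant consonant (*teham*, *puef*, *zajubjed*); -wuk when the stem ends in a vowel (*buna*, *wesidu*, *uo*).
The final sound of *orus* is /s/, which is a sibilant, so the suffix is -zar, giving *oruszar*.
*bu* — final sound /u/ (a vowel) → -wuk → *buwuk*.
*subof*: final sound = /f/, a non-sibilant consonant → -eh → *subofeh*.

oruszar, buwuk, subofeh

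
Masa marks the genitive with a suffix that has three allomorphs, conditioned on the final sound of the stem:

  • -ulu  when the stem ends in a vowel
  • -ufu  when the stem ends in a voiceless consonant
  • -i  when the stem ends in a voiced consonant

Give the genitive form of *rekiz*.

rekizi

*rekiz*: final sound = /z/, a voiced consonant → -i → *rekizi*.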